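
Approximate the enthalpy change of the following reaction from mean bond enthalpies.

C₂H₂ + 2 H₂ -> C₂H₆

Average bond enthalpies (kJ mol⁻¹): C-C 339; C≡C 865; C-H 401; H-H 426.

ΔH ≈ −226 kJ

Bonds broken (reactants):
  C≡C: 1 × 865 = 865
  C-H: 2 × 401 = 802
  H-H: 2 × 426 = 852
  Σ(broken) = 2519 kJ
Bonds formed (products):
  C-C: 1 × 339 = 339
  C-H: 6 × 401 = 2406
  Σ(formed) = 2745 kJ
ΔH = Σ(broken) − Σ(formed) = 2519 − 2745 = −226 kJ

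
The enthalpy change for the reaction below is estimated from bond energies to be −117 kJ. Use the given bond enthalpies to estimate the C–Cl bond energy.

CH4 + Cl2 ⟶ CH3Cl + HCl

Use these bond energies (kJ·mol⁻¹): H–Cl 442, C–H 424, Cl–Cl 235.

Let D be the C–Cl bond energy.
Σ(broken) = 4×424 + 1×235 = 1931
Σ(formed) = 1×D + 3×424 + 1×442 = 1714 + D
ΔH = Σ(broken) − Σ(formed) = (1931) − (1714 + D) = +217 − D
Setting this equal to −117 kJ gives D = 334 kJ/mol.

D(C–Cl) ≈ 334 kJ/mol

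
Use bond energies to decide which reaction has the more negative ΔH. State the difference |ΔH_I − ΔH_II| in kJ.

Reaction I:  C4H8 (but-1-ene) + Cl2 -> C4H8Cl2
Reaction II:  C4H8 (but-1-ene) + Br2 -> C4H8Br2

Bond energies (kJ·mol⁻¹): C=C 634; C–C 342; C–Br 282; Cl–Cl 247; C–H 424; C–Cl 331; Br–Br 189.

Reaction I, by 40 kJ

Reaction I:
  Bonds broken (reactants):
    C–C: 2 × 342 = 684
    C–H: 8 × 424 = 3392
    C=C: 1 × 634 = 634
    Cl–Cl: 1 × 247 = 247
    Σ(broken) = 4957 kJ
  Bonds formed (products):
    C–C: 3 × 342 = 1026
    C–Cl: 2 × 331 = 662
    C–H: 8 × 424 = 3392
    Σ(formed) = 5080 kJ
  ΔH_I = 4957 − 5080 = −123 kJ
Reaction II:
  Bonds broken (reactants):
    Br–Br: 1 × 189 = 189
    C–C: 2 × 342 = 684
    C–H: 8 × 424 = 3392
    C=C: 1 × 634 = 634
    Σ(broken) = 4899 kJ
  Bonds formed (products):
    C–Br: 2 × 282 = 564
    C–C: 3 × 342 = 1026
    C–H: 8 × 424 = 3392
    Σ(formed) = 4982 kJ
  ΔH_II = 4899 − 4982 = −83 kJ
ΔH_I − ΔH_II = −40 kJ, so reaction I has the more negative ΔH; |ΔH_I − ΔH_II| = 40 kJ.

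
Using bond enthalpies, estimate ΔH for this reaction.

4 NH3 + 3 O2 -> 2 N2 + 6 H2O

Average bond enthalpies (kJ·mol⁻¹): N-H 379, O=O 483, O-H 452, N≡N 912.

Bonds broken (reactants):
  N-H: 12 × 379 = 4548
  O=O: 3 × 483 = 1449
  Σ(broken) = 5997 kJ
Bonds formed (products):
  N≡N: 2 × 912 = 1824
  O-H: 12 × 452 = 5424
  Σ(formed) = 7248 kJ
ΔH = Σ(broken) − Σ(formed) = 5997 − 7248 = −1251 kJ

ΔH ≈ −1251 kJ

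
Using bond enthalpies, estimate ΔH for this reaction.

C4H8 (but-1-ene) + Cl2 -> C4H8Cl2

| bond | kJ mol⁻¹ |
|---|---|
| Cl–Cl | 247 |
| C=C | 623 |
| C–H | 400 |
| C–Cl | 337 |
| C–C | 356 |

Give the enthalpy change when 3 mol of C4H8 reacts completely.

ΔH = −480 kJ

Bonds broken (reactants):
  C–C: 2 × 356 = 712
  C–H: 8 × 400 = 3200
  C=C: 1 × 623 = 623
  Cl–Cl: 1 × 247 = 247
  Σ(broken) = 4782 kJ
Bonds formed (products):
  C–C: 3 × 356 = 1068
  C–Cl: 2 × 337 = 674
  C–H: 8 × 400 = 3200
  Σ(formed) = 4942 kJ
ΔH = Σ(broken) − Σ(formed) = 4782 − 4942 = −160 kJ
For 3× the reaction as written: 3 × (−160) = −480 kJ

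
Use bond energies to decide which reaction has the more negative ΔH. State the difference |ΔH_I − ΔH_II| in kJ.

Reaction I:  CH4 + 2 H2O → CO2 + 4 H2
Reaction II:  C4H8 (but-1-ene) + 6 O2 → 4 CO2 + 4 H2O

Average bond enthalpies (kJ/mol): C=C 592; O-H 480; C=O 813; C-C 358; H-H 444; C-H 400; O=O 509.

Reaction II, by 2900 kJ

Reaction I:
  Bonds broken (reactants):
    C-H: 4 × 400 = 1600
    O-H: 4 × 480 = 1920
    Σ(broken) = 3520 kJ
  Bonds formed (products):
    C=O: 2 × 813 = 1626
    H-H: 4 × 444 = 1776
    Σ(formed) = 3402 kJ
  ΔH_I = 3520 − 3402 = +118 kJ
Reaction II:
  Bonds broken (reactants):
    C-C: 2 × 358 = 716
    C-H: 8 × 400 = 3200
    C=C: 1 × 592 = 592
    O=O: 6 × 509 = 3054
    Σ(broken) = 7562 kJ
  Bonds formed (products):
    C=O: 8 × 813 = 6504
    O-H: 8 × 480 = 3840
    Σ(formed) = 10344 kJ
  ΔH_II = 7562 − 10344 = −2782 kJ
ΔH_I − ΔH_II = +2900 kJ, so reaction II has the more negative ΔH; |ΔH_I − ΔH_II| = 2900 kJ.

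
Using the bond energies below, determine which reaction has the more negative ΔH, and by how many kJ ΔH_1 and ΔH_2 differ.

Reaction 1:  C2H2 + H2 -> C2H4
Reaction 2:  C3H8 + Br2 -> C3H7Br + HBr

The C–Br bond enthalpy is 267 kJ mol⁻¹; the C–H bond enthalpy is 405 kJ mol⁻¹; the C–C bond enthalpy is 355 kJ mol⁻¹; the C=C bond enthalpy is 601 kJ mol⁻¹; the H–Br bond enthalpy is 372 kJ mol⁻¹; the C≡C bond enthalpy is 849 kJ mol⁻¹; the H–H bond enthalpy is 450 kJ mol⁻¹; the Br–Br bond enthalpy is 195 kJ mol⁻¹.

Reaction 1:
  Bonds broken (reactants):
    C≡C: 1 × 849 = 849
    C–H: 2 × 405 = 810
    H–H: 1 × 450 = 450
    Σ(broken) = 2109 kJ
  Bonds formed (products):
    C–H: 4 × 405 = 1620
    C=C: 1 × 601 = 601
    Σ(formed) = 2221 kJ
  ΔH_1 = 2109 − 2221 = −112 kJ
Reaction 2:
  Bonds broken (reactants):
    Br–Br: 1 × 195 = 195
    C–C: 2 × 355 = 710
    C–H: 8 × 405 = 3240
    Σ(broken) = 4145 kJ
  Bonds formed (products):
    C–Br: 1 × 267 = 267
    C–C: 2 × 355 = 710
    C–H: 7 × 405 = 2835
    H–Br: 1 × 372 = 372
    Σ(formed) = 4184 kJ
  ΔH_2 = 4145 − 4184 = −39 kJ
ΔH_1 − ΔH_2 = −73 kJ, so reaction 1 has the more negative ΔH; |ΔH_1 − ΔH_2| = 73 kJ.

Reaction 1, by 73 kJ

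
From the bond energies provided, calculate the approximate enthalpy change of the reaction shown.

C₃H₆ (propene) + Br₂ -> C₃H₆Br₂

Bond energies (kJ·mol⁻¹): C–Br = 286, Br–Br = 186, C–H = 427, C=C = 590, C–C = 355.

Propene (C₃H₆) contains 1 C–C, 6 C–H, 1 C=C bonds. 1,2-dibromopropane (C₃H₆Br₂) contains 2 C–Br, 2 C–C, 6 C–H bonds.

ΔH ≈ −151 kJ

Bonds broken (reactants):
  Br–Br: 1 × 186 = 186
  C–C: 1 × 355 = 355
  C–H: 6 × 427 = 2562
  C=C: 1 × 590 = 590
  Σ(broken) = 3693 kJ
Bonds formed (products):
  C–Br: 2 × 286 = 572
  C–C: 2 × 355 = 710
  C–H: 6 × 427 = 2562
  Σ(formed) = 3844 kJ
ΔH = Σ(broken) − Σ(formed) = 3693 − 3844 = −151 kJ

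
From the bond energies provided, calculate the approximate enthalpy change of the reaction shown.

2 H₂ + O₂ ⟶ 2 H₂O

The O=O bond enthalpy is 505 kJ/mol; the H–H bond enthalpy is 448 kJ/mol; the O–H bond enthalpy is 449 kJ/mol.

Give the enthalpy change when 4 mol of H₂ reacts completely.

ΔH = −790 kJ

Bonds broken (reactants):
  H–H: 2 × 448 = 896
  O=O: 1 × 505 = 505
  Σ(broken) = 1401 kJ
Bonds formed (products):
  O–H: 4 × 449 = 1796
  Σ(formed) = 1796 kJ
ΔH = Σ(broken) − Σ(formed) = 1401 − 1796 = −395 kJ
For 2× the reaction as written: 2 × (−395) = −790 kJ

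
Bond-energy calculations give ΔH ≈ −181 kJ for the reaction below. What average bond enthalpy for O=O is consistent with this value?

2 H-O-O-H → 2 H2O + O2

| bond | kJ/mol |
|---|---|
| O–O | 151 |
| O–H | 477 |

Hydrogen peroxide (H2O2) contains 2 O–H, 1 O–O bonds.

Let D be the O=O bond energy.
Σ(broken) = 4×477 + 2×151 = 2210
Σ(formed) = 4×477 + 1×D = 1908 + D
ΔH = Σ(broken) − Σ(formed) = (2210) − (1908 + D) = +302 − D
Setting this equal to −181 kJ gives D = 483 kJ/mol.

D(O=O) ≈ 483 kJ/mol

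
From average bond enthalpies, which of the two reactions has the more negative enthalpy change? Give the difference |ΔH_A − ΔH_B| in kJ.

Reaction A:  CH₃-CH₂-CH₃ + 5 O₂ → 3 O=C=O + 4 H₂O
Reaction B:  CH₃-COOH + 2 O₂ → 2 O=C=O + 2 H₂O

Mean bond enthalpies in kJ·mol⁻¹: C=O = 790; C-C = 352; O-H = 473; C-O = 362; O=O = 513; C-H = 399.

Reaction A, by 1211 kJ

Reaction A:
  Bonds broken (reactants):
    C-C: 2 × 352 = 704
    C-H: 8 × 399 = 3192
    O=O: 5 × 513 = 2565
    Σ(broken) = 6461 kJ
  Bonds formed (products):
    C=O: 6 × 790 = 4740
    O-H: 8 × 473 = 3784
    Σ(formed) = 8524 kJ
  ΔH_A = 6461 − 8524 = −2063 kJ
Reaction B:
  Bonds broken (reactants):
    C-C: 1 × 352 = 352
    C-H: 3 × 399 = 1197
    C-O: 1 × 362 = 362
    C=O: 1 × 790 = 790
    O-H: 1 × 473 = 473
    O=O: 2 × 513 = 1026
    Σ(broken) = 4200 kJ
  Bonds formed (products):
    C=O: 4 × 790 = 3160
    O-H: 4 × 473 = 1892
    Σ(formed) = 5052 kJ
  ΔH_B = 4200 − 5052 = −852 kJ
ΔH_A − ΔH_B = −1211 kJ, so reaction A has the more negative ΔH; |ΔH_A − ΔH_B| = 1211 kJ.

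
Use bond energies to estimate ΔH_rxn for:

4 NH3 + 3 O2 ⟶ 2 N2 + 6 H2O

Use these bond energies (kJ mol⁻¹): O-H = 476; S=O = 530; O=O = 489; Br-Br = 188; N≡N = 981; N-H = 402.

Bonds broken (reactants):
  N-H: 12 × 402 = 4824
  O=O: 3 × 489 = 1467
  Σ(broken) = 6291 kJ
Bonds formed (products):
  N≡N: 2 × 981 = 1962
  O-H: 12 × 476 = 5712
  Σ(formed) = 7674 kJ
ΔH = Σ(broken) − Σ(formed) = 6291 − 7674 = −1383 kJ

ΔH ≈ −1383 kJ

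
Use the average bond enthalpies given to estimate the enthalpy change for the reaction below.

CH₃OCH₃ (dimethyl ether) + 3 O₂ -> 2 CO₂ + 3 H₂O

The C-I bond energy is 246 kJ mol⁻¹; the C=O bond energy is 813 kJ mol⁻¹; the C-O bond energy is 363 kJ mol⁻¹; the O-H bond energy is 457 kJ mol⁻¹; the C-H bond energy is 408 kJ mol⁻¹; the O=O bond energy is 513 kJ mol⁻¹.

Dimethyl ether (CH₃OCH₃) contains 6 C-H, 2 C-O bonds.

ΔH ≈ −1281 kJ

Bonds broken (reactants):
  C-H: 6 × 408 = 2448
  C-O: 2 × 363 = 726
  O=O: 3 × 513 = 1539
  Σ(broken) = 4713 kJ
Bonds formed (products):
  C=O: 4 × 813 = 3252
  O-H: 6 × 457 = 2742
  Σ(formed) = 5994 kJ
ΔH = Σ(broken) − Σ(formed) = 4713 − 5994 = −1281 kJ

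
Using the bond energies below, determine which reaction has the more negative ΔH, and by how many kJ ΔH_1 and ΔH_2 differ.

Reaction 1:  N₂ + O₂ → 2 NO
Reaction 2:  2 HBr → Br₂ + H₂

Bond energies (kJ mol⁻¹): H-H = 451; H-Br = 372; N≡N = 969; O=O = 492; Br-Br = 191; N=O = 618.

Reaction 1:
  Bonds broken (reactants):
    N≡N: 1 × 969 = 969
    O=O: 1 × 492 = 492
    Σ(broken) = 1461 kJ
  Bonds formed (products):
    N=O: 2 × 618 = 1236
    Σ(formed) = 1236 kJ
  ΔH_1 = 1461 − 1236 = +225 kJ
Reaction 2:
  Bonds broken (reactants):
    H-Br: 2 × 372 = 744
    Σ(broken) = 744 kJ
  Bonds formed (products):
    Br-Br: 1 × 191 = 191
    H-H: 1 × 451 = 451
    Σ(formed) = 642 kJ
  ΔH_2 = 744 − 642 = +102 kJ
ΔH_1 − ΔH_2 = +123 kJ, so reaction 2 has the more negative ΔH; |ΔH_1 − ΔH_2| = 123 kJ.

Reaction 2, by 123 kJ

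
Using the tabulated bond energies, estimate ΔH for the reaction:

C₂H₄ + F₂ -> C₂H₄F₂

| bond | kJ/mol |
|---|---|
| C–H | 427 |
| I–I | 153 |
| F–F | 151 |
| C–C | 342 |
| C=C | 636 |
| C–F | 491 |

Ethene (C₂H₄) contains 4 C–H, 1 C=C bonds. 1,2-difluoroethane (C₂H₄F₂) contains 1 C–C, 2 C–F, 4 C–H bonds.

ΔH ≈ −537 kJ

Bonds broken (reactants):
  C–H: 4 × 427 = 1708
  C=C: 1 × 636 = 636
  F–F: 1 × 151 = 151
  Σ(broken) = 2495 kJ
Bonds formed (products):
  C–C: 1 × 342 = 342
  C–F: 2 × 491 = 982
  C–H: 4 × 427 = 1708
  Σ(formed) = 3032 kJ
ΔH = Σ(broken) − Σ(formed) = 2495 − 3032 = −537 kJ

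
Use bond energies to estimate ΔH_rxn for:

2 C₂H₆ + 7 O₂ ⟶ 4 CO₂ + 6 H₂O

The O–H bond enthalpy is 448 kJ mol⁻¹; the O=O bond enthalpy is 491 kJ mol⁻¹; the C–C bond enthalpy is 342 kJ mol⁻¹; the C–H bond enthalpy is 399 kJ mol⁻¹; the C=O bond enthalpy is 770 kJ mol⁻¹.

Bonds broken (reactants):
  C–C: 2 × 342 = 684
  C–H: 12 × 399 = 4788
  O=O: 7 × 491 = 3437
  Σ(broken) = 8909 kJ
Bonds formed (products):
  C=O: 8 × 770 = 6160
  O–H: 12 × 448 = 5376
  Σ(formed) = 11536 kJ
ΔH = Σ(broken) − Σ(formed) = 8909 − 11536 = −2627 kJ

ΔH ≈ −2627 kJ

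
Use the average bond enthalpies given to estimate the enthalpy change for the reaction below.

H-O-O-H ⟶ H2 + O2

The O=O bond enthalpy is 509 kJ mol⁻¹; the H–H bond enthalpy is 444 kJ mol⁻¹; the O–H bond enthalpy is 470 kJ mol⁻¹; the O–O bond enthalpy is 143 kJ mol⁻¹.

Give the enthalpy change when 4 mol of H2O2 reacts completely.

ΔH = +520 kJ

Bonds broken (reactants):
  O–H: 2 × 470 = 940
  O–O: 1 × 143 = 143
  Σ(broken) = 1083 kJ
Bonds formed (products):
  H–H: 1 × 444 = 444
  O=O: 1 × 509 = 509
  Σ(formed) = 953 kJ
ΔH = Σ(broken) − Σ(formed) = 1083 − 953 = +130 kJ
For 4× the reaction as written: 4 × (+130) = +520 kJ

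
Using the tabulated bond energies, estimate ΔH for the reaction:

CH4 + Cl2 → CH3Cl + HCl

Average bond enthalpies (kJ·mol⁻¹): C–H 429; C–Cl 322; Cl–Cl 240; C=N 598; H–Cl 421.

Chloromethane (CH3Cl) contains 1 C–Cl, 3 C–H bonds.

ΔH ≈ −74 kJ

Bonds broken (reactants):
  C–H: 4 × 429 = 1716
  Cl–Cl: 1 × 240 = 240
  Σ(broken) = 1956 kJ
Bonds formed (products):
  C–Cl: 1 × 322 = 322
  C–H: 3 × 429 = 1287
  H–Cl: 1 × 421 = 421
  Σ(formed) = 2030 kJ
ΔH = Σ(broken) − Σ(formed) = 1956 − 2030 = −74 kJ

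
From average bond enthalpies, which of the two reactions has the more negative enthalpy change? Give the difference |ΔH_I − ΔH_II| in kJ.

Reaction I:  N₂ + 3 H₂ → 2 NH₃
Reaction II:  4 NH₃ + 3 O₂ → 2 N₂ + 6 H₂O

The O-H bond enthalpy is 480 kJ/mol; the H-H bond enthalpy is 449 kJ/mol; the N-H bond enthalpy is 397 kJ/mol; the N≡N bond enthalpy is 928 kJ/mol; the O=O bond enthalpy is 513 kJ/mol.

Reaction II, by 1206 kJ

Reaction I:
  Bonds broken (reactants):
    H-H: 3 × 449 = 1347
    N≡N: 1 × 928 = 928
    Σ(broken) = 2275 kJ
  Bonds formed (products):
    N-H: 6 × 397 = 2382
    Σ(formed) = 2382 kJ
  ΔH_I = 2275 − 2382 = −107 kJ
Reaction II:
  Bonds broken (reactants):
    N-H: 12 × 397 = 4764
    O=O: 3 × 513 = 1539
    Σ(broken) = 6303 kJ
  Bonds formed (products):
    N≡N: 2 × 928 = 1856
    O-H: 12 × 480 = 5760
    Σ(formed) = 7616 kJ
  ΔH_II = 6303 − 7616 = −1313 kJ
ΔH_I − ΔH_II = +1206 kJ, so reaction II has the more negative ΔH; |ΔH_I − ΔH_II| = 1206 kJ.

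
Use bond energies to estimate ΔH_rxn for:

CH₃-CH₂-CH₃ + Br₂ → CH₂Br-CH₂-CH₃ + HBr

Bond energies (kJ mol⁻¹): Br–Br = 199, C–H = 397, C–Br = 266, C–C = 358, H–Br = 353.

ΔH ≈ −23 kJ

Bonds broken (reactants):
  Br–Br: 1 × 199 = 199
  C–C: 2 × 358 = 716
  C–H: 8 × 397 = 3176
  Σ(broken) = 4091 kJ
Bonds formed (products):
  C–Br: 1 × 266 = 266
  C–C: 2 × 358 = 716
  C–H: 7 × 397 = 2779
  H–Br: 1 × 353 = 353
  Σ(formed) = 4114 kJ
ΔH = Σ(broken) − Σ(formed) = 4091 − 4114 = −23 kJ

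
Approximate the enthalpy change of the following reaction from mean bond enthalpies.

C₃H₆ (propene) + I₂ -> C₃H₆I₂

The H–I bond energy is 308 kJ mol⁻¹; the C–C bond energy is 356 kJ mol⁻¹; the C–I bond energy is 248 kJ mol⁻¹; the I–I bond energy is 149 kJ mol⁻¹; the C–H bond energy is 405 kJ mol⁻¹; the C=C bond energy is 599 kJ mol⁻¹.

ΔH ≈ −104 kJ

Bonds broken (reactants):
  C–C: 1 × 356 = 356
  C–H: 6 × 405 = 2430
  C=C: 1 × 599 = 599
  I–I: 1 × 149 = 149
  Σ(broken) = 3534 kJ
Bonds formed (products):
  C–C: 2 × 356 = 712
  C–H: 6 × 405 = 2430
  C–I: 2 × 248 = 496
  Σ(formed) = 3638 kJ
ΔH = Σ(broken) − Σ(formed) = 3534 − 3638 = −104 kJ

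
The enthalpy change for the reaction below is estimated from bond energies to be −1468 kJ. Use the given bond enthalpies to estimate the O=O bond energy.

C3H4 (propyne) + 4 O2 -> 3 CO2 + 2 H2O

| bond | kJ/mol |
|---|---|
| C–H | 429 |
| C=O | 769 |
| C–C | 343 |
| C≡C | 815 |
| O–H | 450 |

D(O=O) ≈ 518 kJ/mol

Let D be the O=O bond energy.
Σ(broken) = 1×815 + 1×343 + 4×429 + 4×D = 2874 + 4D
Σ(formed) = 6×769 + 4×450 = 6414
ΔH = Σ(broken) − Σ(formed) = (2874 + 4D) − (6414) = −3540 + 4D
Setting this equal to −1468 kJ gives 4D = 2072, so D = 518 kJ/mol.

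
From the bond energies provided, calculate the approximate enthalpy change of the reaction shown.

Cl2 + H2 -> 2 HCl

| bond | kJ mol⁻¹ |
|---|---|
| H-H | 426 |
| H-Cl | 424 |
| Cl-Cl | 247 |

Bonds broken (reactants):
  Cl-Cl: 1 × 247 = 247
  H-H: 1 × 426 = 426
  Σ(broken) = 673 kJ
Bonds formed (products):
  H-Cl: 2 × 424 = 848
  Σ(formed) = 848 kJ
ΔH = Σ(broken) − Σ(formed) = 673 − 848 = −175 kJ

ΔH ≈ −175 kJ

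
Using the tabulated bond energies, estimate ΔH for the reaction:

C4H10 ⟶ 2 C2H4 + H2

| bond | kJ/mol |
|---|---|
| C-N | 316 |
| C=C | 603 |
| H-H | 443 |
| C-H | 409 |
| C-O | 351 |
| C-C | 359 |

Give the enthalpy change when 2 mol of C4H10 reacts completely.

ΔH = +492 kJ

Bonds broken (reactants):
  C-C: 3 × 359 = 1077
  C-H: 10 × 409 = 4090
  Σ(broken) = 5167 kJ
Bonds formed (products):
  C-H: 8 × 409 = 3272
  C=C: 2 × 603 = 1206
  H-H: 1 × 443 = 443
  Σ(formed) = 4921 kJ
ΔH = Σ(broken) − Σ(formed) = 5167 − 4921 = +246 kJ
For 2× the reaction as written: 2 × (+246) = +492 kJ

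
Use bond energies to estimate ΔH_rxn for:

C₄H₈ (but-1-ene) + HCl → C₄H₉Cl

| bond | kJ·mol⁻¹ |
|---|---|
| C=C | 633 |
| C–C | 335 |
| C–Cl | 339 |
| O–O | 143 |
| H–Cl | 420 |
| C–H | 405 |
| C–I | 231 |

Bonds broken (reactants):
  C–C: 2 × 335 = 670
  C–H: 8 × 405 = 3240
  C=C: 1 × 633 = 633
  H–Cl: 1 × 420 = 420
  Σ(broken) = 4963 kJ
Bonds formed (products):
  C–C: 3 × 335 = 1005
  C–Cl: 1 × 339 = 339
  C–H: 9 × 405 = 3645
  Σ(formed) = 4989 kJ
ΔH = Σ(broken) − Σ(formed) = 4963 − 4989 = −26 kJ

ΔH ≈ −26 kJ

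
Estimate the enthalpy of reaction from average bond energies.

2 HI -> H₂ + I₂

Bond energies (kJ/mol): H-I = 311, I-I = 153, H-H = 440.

ΔH ≈ +29 kJ

Bonds broken (reactants):
  H-I: 2 × 311 = 622
  Σ(broken) = 622 kJ
Bonds formed (products):
  H-H: 1 × 440 = 440
  I-I: 1 × 153 = 153
  Σ(formed) = 593 kJ
ΔH = Σ(broken) − Σ(formed) = 622 − 593 = +29 kJ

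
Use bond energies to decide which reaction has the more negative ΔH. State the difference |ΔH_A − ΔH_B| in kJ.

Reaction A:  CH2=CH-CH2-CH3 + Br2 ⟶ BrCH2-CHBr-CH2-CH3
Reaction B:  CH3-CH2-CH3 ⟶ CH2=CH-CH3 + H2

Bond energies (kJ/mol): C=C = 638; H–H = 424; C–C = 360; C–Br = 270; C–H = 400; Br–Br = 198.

Reaction A:
  Bonds broken (reactants):
    Br–Br: 1 × 198 = 198
    C–C: 2 × 360 = 720
    C–H: 8 × 400 = 3200
    C=C: 1 × 638 = 638
    Σ(broken) = 4756 kJ
  Bonds formed (products):
    C–Br: 2 × 270 = 540
    C–C: 3 × 360 = 1080
    C–H: 8 × 400 = 3200
    Σ(formed) = 4820 kJ
  ΔH_A = 4756 − 4820 = −64 kJ
Reaction B:
  Bonds broken (reactants):
    C–C: 2 × 360 = 720
    C–H: 8 × 400 = 3200
    Σ(broken) = 3920 kJ
  Bonds formed (products):
    C–C: 1 × 360 = 360
    C–H: 6 × 400 = 2400
    C=C: 1 × 638 = 638
    H–H: 1 × 424 = 424
    Σ(formed) = 3822 kJ
  ΔH_B = 3920 − 3822 = +98 kJ
ΔH_A − ΔH_B = −162 kJ, so reaction A has the more negative ΔH; |ΔH_A − ΔH_B| = 162 kJ.

Reaction A, by 162 kJ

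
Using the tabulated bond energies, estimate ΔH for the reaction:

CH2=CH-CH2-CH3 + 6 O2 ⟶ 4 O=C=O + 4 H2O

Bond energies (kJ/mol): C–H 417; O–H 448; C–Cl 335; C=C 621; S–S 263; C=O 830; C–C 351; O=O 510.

Bonds broken (reactants):
  C–C: 2 × 351 = 702
  C–H: 8 × 417 = 3336
  C=C: 1 × 621 = 621
  O=O: 6 × 510 = 3060
  Σ(broken) = 7719 kJ
Bonds formed (products):
  C=O: 8 × 830 = 6640
  O–H: 8 × 448 = 3584
  Σ(formed) = 10224 kJ
ΔH = Σ(broken) − Σ(formed) = 7719 − 10224 = −2505 kJ

ΔH ≈ −2505 kJ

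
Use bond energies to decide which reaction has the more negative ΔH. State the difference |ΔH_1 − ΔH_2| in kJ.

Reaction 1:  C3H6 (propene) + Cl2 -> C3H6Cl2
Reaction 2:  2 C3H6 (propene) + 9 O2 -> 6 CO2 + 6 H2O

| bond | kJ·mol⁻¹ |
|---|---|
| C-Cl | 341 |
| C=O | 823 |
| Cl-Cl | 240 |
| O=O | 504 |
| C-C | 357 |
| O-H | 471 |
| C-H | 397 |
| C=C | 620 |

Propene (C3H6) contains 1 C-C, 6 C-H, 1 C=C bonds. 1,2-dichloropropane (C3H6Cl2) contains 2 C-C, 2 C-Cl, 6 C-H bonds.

Reaction 1:
  Bonds broken (reactants):
    C-C: 1 × 357 = 357
    C-H: 6 × 397 = 2382
    C=C: 1 × 620 = 620
    Cl-Cl: 1 × 240 = 240
    Σ(broken) = 3599 kJ
  Bonds formed (products):
    C-C: 2 × 357 = 714
    C-Cl: 2 × 341 = 682
    C-H: 6 × 397 = 2382
    Σ(formed) = 3778 kJ
  ΔH_1 = 3599 − 3778 = −179 kJ
Reaction 2:
  Bonds broken (reactants):
    C-C: 2 × 357 = 714
    C-H: 12 × 397 = 4764
    C=C: 2 × 620 = 1240
    O=O: 9 × 504 = 4536
    Σ(broken) = 11254 kJ
  Bonds formed (products):
    C=O: 12 × 823 = 9876
    O-H: 12 × 471 = 5652
    Σ(formed) = 15528 kJ
  ΔH_2 = 11254 − 15528 = −4274 kJ
ΔH_1 − ΔH_2 = +4095 kJ, so reaction 2 has the more negative ΔH; |ΔH_1 − ΔH_2| = 4095 kJ.

Reaction 2, by 4095 kJ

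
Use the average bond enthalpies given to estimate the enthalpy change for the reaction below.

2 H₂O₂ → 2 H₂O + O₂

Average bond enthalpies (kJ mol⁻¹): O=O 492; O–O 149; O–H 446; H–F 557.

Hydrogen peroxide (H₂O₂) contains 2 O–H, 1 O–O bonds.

Bonds broken (reactants):
  O–H: 4 × 446 = 1784
  O–O: 2 × 149 = 298
  Σ(broken) = 2082 kJ
Bonds formed (products):
  O–H: 4 × 446 = 1784
  O=O: 1 × 492 = 492
  Σ(formed) = 2276 kJ
ΔH = Σ(broken) − Σ(formed) = 2082 − 2276 = −194 kJ

ΔH ≈ −194 kJ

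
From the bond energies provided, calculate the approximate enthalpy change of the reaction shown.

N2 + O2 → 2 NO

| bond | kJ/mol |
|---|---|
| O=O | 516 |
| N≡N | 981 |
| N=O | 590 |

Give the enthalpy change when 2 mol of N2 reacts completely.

ΔH = +634 kJ

Bonds broken (reactants):
  N≡N: 1 × 981 = 981
  O=O: 1 × 516 = 516
  Σ(broken) = 1497 kJ
Bonds formed (products):
  N=O: 2 × 590 = 1180
  Σ(formed) = 1180 kJ
ΔH = Σ(broken) − Σ(formed) = 1497 − 1180 = +317 kJ
For 2× the reaction as written: 2 × (+317) = +634 kJ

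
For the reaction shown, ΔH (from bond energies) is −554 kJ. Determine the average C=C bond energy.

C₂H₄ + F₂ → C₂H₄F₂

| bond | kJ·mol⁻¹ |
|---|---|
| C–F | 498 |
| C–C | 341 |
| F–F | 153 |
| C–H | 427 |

D(C=C) ≈ 630 kJ/mol

Let D be the C=C bond energy.
Σ(broken) = 4×427 + 1×D + 1×153 = 1861 + D
Σ(formed) = 1×341 + 2×498 + 4×427 = 3045
ΔH = Σ(broken) − Σ(formed) = (1861 + D) − (3045) = −1184 + D
Setting this equal to −554 kJ gives D = 630 kJ/mol.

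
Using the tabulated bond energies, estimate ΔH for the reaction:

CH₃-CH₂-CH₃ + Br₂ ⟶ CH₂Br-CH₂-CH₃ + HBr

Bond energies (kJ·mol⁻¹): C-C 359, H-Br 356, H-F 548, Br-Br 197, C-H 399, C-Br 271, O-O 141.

Bonds broken (reactants):
  Br-Br: 1 × 197 = 197
  C-C: 2 × 359 = 718
  C-H: 8 × 399 = 3192
  Σ(broken) = 4107 kJ
Bonds formed (products):
  C-Br: 1 × 271 = 271
  C-C: 2 × 359 = 718
  C-H: 7 × 399 = 2793
  H-Br: 1 × 356 = 356
  Σ(formed) = 4138 kJ
ΔH = Σ(broken) − Σ(formed) = 4107 − 4138 = −31 kJ

ΔH ≈ −31 kJ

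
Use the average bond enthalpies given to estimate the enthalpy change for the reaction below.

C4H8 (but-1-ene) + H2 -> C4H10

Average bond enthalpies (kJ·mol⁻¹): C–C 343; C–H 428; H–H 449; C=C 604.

Bonds broken (reactants):
  C–C: 2 × 343 = 686
  C–H: 8 × 428 = 3424
  C=C: 1 × 604 = 604
  H–H: 1 × 449 = 449
  Σ(broken) = 5163 kJ
Bonds formed (products):
  C–C: 3 × 343 = 1029
  C–H: 10 × 428 = 4280
  Σ(formed) = 5309 kJ
ΔH = Σ(broken) − Σ(formed) = 5163 − 5309 = −146 kJ

ΔH ≈ −146 kJ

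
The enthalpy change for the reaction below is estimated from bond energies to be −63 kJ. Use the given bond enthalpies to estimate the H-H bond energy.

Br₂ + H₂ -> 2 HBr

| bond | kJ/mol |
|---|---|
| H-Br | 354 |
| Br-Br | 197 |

Let D be the H-H bond energy.
Σ(broken) = 1×197 + 1×D = 197 + D
Σ(formed) = 2×354 = 708
ΔH = Σ(broken) − Σ(formed) = (197 + D) − (708) = −511 + D
Setting this equal to −63 kJ gives D = 448 kJ/mol.

D(H-H) ≈ 448 kJ/mol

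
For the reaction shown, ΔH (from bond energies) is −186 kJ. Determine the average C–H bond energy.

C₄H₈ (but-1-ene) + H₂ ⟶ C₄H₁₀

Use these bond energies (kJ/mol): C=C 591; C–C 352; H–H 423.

Let D be the C–H bond energy.
Σ(broken) = 2×352 + 8×D + 1×591 + 1×423 = 1718 + 8D
Σ(formed) = 3×352 + 10×D = 1056 + 10D
ΔH = Σ(broken) − Σ(formed) = (1718 + 8D) − (1056 + 10D) = +662 − 2D
Setting this equal to −186 kJ gives 2D = 848, so D = 424 kJ/mol.

D(C–H) ≈ 424 kJ/mol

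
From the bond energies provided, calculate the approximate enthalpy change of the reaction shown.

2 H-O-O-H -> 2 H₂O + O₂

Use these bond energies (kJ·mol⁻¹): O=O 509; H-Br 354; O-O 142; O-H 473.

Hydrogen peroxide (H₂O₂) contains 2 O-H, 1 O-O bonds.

ΔH ≈ −225 kJ

Bonds broken (reactants):
  O-H: 4 × 473 = 1892
  O-O: 2 × 142 = 284
  Σ(broken) = 2176 kJ
Bonds formed (products):
  O-H: 4 × 473 = 1892
  O=O: 1 × 509 = 509
  Σ(formed) = 2401 kJ
ΔH = Σ(broken) − Σ(formed) = 2176 − 2401 = −225 kJ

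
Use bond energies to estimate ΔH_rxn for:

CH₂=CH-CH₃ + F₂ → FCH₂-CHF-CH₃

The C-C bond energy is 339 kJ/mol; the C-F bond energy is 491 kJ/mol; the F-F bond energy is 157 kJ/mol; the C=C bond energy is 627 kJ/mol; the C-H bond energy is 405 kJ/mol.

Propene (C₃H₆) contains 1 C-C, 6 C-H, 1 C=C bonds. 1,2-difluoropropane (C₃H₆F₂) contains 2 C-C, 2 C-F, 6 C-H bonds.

Bonds broken (reactants):
  C-C: 1 × 339 = 339
  C-H: 6 × 405 = 2430
  C=C: 1 × 627 = 627
  F-F: 1 × 157 = 157
  Σ(broken) = 3553 kJ
Bonds formed (products):
  C-C: 2 × 339 = 678
  C-F: 2 × 491 = 982
  C-H: 6 × 405 = 2430
  Σ(formed) = 4090 kJ
ΔH = Σ(broken) − Σ(formed) = 3553 − 4090 = −537 kJ

ΔH ≈ −537 kJ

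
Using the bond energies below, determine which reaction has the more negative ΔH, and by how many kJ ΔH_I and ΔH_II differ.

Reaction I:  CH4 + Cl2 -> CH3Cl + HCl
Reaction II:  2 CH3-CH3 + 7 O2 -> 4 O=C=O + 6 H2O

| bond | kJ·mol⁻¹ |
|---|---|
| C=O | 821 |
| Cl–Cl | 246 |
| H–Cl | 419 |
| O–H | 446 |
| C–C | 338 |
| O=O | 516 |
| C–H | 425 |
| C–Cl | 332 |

Reaction I:
  Bonds broken (reactants):
    C–H: 4 × 425 = 1700
    Cl–Cl: 1 × 246 = 246
    Σ(broken) = 1946 kJ
  Bonds formed (products):
    C–Cl: 1 × 332 = 332
    C–H: 3 × 425 = 1275
    H–Cl: 1 × 419 = 419
    Σ(formed) = 2026 kJ
  ΔH_I = 1946 − 2026 = −80 kJ
Reaction II:
  Bonds broken (reactants):
    C–C: 2 × 338 = 676
    C–H: 12 × 425 = 5100
    O=O: 7 × 516 = 3612
    Σ(broken) = 9388 kJ
  Bonds formed (products):
    C=O: 8 × 821 = 6568
    O–H: 12 × 446 = 5352
    Σ(formed) = 11920 kJ
  ΔH_II = 9388 − 11920 = −2532 kJ
ΔH_I − ΔH_II = +2452 kJ, so reaction II has the more negative ΔH; |ΔH_I − ΔH_II| = 2452 kJ.

Reaction II, by 2452 kJ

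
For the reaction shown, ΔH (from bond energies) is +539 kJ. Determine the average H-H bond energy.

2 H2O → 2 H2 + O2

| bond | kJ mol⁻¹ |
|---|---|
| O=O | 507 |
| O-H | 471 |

Let D be the H-H bond energy.
Σ(broken) = 4×471 = 1884
Σ(formed) = 2×D + 1×507 = 507 + 2D
ΔH = Σ(broken) − Σ(formed) = (1884) − (507 + 2D) = +1377 − 2D
Setting this equal to +539 kJ gives 2D = 838, so D = 419 kJ/mol.

D(H-H) ≈ 419 kJ/mol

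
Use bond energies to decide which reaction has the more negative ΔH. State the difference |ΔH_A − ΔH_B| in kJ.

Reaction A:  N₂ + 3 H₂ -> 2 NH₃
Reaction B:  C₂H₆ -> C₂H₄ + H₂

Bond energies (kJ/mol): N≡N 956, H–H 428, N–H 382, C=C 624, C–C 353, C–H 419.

Reaction A, by 191 kJ

Reaction A:
  Bonds broken (reactants):
    H–H: 3 × 428 = 1284
    N≡N: 1 × 956 = 956
    Σ(broken) = 2240 kJ
  Bonds formed (products):
    N–H: 6 × 382 = 2292
    Σ(formed) = 2292 kJ
  ΔH_A = 2240 − 2292 = −52 kJ
Reaction B:
  Bonds broken (reactants):
    C–C: 1 × 353 = 353
    C–H: 6 × 419 = 2514
    Σ(broken) = 2867 kJ
  Bonds formed (products):
    C–H: 4 × 419 = 1676
    C=C: 1 × 624 = 624
    H–H: 1 × 428 = 428
    Σ(formed) = 2728 kJ
  ΔH_B = 2867 − 2728 = +139 kJ
ΔH_A − ΔH_B = −191 kJ, so reaction A has the more negative ΔH; |ΔH_A − ΔH_B| = 191 kJ.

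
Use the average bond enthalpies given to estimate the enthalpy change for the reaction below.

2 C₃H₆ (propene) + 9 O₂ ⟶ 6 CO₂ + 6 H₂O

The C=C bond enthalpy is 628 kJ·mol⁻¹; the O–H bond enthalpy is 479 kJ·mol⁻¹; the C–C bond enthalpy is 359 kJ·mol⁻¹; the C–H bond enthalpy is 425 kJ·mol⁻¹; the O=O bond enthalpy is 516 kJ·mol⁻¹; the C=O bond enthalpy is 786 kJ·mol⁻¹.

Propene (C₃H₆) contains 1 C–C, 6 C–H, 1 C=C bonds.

Bonds broken (reactants):
  C–C: 2 × 359 = 718
  C–H: 12 × 425 = 5100
  C=C: 2 × 628 = 1256
  O=O: 9 × 516 = 4644
  Σ(broken) = 11718 kJ
Bonds formed (products):
  C=O: 12 × 786 = 9432
  O–H: 12 × 479 = 5748
  Σ(formed) = 15180 kJ
ΔH = Σ(broken) − Σ(formed) = 11718 − 15180 = −3462 kJ

ΔH ≈ −3462 kJ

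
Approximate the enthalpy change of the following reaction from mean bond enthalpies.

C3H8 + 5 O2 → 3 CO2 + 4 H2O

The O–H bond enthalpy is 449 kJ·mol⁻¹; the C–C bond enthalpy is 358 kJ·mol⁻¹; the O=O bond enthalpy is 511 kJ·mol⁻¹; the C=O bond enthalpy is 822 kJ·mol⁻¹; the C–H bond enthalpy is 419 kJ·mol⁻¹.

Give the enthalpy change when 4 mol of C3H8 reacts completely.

ΔH = −7604 kJ

Bonds broken (reactants):
  C–C: 2 × 358 = 716
  C–H: 8 × 419 = 3352
  O=O: 5 × 511 = 2555
  Σ(broken) = 6623 kJ
Bonds formed (products):
  C=O: 6 × 822 = 4932
  O–H: 8 × 449 = 3592
  Σ(formed) = 8524 kJ
ΔH = Σ(broken) − Σ(formed) = 6623 − 8524 = −1901 kJ
For 4× the reaction as written: 4 × (−1901) = −7604 kJ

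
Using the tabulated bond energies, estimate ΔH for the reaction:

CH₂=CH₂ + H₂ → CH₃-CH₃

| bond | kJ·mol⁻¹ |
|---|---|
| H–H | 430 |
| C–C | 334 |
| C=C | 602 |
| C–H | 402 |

Bonds broken (reactants):
  C–H: 4 × 402 = 1608
  C=C: 1 × 602 = 602
  H–H: 1 × 430 = 430
  Σ(broken) = 2640 kJ
Bonds formed (products):
  C–C: 1 × 334 = 334
  C–H: 6 × 402 = 2412
  Σ(formed) = 2746 kJ
ΔH = Σ(broken) − Σ(formed) = 2640 − 2746 = −106 kJ

ΔH ≈ −106 kJ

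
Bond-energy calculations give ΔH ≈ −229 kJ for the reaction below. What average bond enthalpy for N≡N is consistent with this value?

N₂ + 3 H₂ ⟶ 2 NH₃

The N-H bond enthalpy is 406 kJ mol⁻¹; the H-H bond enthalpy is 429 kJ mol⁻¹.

Let D be the N≡N bond energy.
Σ(broken) = 3×429 + 1×D = 1287 + D
Σ(formed) = 6×406 = 2436
ΔH = Σ(broken) − Σ(formed) = (1287 + D) − (2436) = −1149 + D
Setting this equal to −229 kJ gives D = 920 kJ/mol.

D(N≡N) ≈ 920 kJ/mol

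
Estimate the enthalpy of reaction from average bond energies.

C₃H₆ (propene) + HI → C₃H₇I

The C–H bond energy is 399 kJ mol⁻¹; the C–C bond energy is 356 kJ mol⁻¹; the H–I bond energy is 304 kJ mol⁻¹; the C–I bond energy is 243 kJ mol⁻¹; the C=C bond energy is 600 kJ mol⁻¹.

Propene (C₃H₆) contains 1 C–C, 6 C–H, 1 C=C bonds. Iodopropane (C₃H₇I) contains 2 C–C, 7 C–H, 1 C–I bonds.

ΔH ≈ −94 kJ

Bonds broken (reactants):
  C–C: 1 × 356 = 356
  C–H: 6 × 399 = 2394
  C=C: 1 × 600 = 600
  H–I: 1 × 304 = 304
  Σ(broken) = 3654 kJ
Bonds formed (products):
  C–C: 2 × 356 = 712
  C–H: 7 × 399 = 2793
  C–I: 1 × 243 = 243
  Σ(formed) = 3748 kJ
ΔH = Σ(broken) − Σ(formed) = 3654 − 3748 = −94 kJ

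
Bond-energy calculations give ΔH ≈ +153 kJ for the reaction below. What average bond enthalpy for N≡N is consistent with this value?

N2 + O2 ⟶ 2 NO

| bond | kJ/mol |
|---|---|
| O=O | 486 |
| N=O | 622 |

Let D be the N≡N bond energy.
Σ(broken) = 1×D + 1×486 = 486 + D
Σ(formed) = 2×622 = 1244
ΔH = Σ(broken) − Σ(formed) = (486 + D) − (1244) = −758 + D
Setting this equal to +153 kJ gives D = 911 kJ/mol.

D(N≡N) ≈ 911 kJ/mol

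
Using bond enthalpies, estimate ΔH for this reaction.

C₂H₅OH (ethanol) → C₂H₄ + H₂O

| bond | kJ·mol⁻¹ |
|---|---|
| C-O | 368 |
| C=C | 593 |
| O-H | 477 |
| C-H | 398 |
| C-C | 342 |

ΔH ≈ +38 kJ

Bonds broken (reactants):
  C-C: 1 × 342 = 342
  C-H: 5 × 398 = 1990
  C-O: 1 × 368 = 368
  O-H: 1 × 477 = 477
  Σ(broken) = 3177 kJ
Bonds formed (products):
  C-H: 4 × 398 = 1592
  C=C: 1 × 593 = 593
  O-H: 2 × 477 = 954
  Σ(formed) = 3139 kJ
ΔH = Σ(broken) − Σ(formed) = 3177 − 3139 = +38 kJ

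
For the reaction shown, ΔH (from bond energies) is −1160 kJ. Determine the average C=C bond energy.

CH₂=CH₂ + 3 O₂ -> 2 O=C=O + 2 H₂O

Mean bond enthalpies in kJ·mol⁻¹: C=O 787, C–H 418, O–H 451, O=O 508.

D(C=C) ≈ 596 kJ/mol

Let D be the C=C bond energy.
Σ(broken) = 4×418 + 1×D + 3×508 = 3196 + D
Σ(formed) = 4×787 + 4×451 = 4952
ΔH = Σ(broken) − Σ(formed) = (3196 + D) − (4952) = −1756 + D
Setting this equal to −1160 kJ gives D = 596 kJ/mol.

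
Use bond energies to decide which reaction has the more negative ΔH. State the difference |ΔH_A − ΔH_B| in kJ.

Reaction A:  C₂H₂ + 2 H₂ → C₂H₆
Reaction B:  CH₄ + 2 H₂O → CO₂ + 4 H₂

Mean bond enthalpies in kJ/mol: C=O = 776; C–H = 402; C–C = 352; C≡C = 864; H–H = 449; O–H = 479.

Reaction A:
  Bonds broken (reactants):
    C≡C: 1 × 864 = 864
    C–H: 2 × 402 = 804
    H–H: 2 × 449 = 898
    Σ(broken) = 2566 kJ
  Bonds formed (products):
    C–C: 1 × 352 = 352
    C–H: 6 × 402 = 2412
    Σ(formed) = 2764 kJ
  ΔH_A = 2566 − 2764 = −198 kJ
Reaction B:
  Bonds broken (reactants):
    C–H: 4 × 402 = 1608
    O–H: 4 × 479 = 1916
    Σ(broken) = 3524 kJ
  Bonds formed (products):
    C=O: 2 × 776 = 1552
    H–H: 4 × 449 = 1796
    Σ(formed) = 3348 kJ
  ΔH_B = 3524 − 3348 = +176 kJ
ΔH_A − ΔH_B = −374 kJ, so reaction A has the more negative ΔH; |ΔH_A − ΔH_B| = 374 kJ.

Reaction A, by 374 kJ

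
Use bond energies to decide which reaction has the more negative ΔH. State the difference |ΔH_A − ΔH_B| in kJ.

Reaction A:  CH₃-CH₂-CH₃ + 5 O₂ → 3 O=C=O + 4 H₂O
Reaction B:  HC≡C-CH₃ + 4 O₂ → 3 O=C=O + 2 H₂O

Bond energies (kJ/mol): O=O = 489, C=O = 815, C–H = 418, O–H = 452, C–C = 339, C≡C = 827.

Reaction A, by 135 kJ

Reaction A:
  Bonds broken (reactants):
    C–C: 2 × 339 = 678
    C–H: 8 × 418 = 3344
    O=O: 5 × 489 = 2445
    Σ(broken) = 6467 kJ
  Bonds formed (products):
    C=O: 6 × 815 = 4890
    O–H: 8 × 452 = 3616
    Σ(formed) = 8506 kJ
  ΔH_A = 6467 − 8506 = −2039 kJ
Reaction B:
  Bonds broken (reactants):
    C≡C: 1 × 827 = 827
    C–C: 1 × 339 = 339
    C–H: 4 × 418 = 1672
    O=O: 4 × 489 = 1956
    Σ(broken) = 4794 kJ
  Bonds formed (products):
    C=O: 6 × 815 = 4890
    O–H: 4 × 452 = 1808
    Σ(formed) = 6698 kJ
  ΔH_B = 4794 − 6698 = −1904 kJ
ΔH_A − ΔH_B = −135 kJ, so reaction A has the more negative ΔH; |ΔH_A − ΔH_B| = 135 kJ.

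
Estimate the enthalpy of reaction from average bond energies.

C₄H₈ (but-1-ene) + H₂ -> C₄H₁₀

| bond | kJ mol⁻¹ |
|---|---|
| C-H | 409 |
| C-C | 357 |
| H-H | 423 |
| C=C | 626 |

ΔH ≈ −126 kJ

Bonds broken (reactants):
  C-C: 2 × 357 = 714
  C-H: 8 × 409 = 3272
  C=C: 1 × 626 = 626
  H-H: 1 × 423 = 423
  Σ(broken) = 5035 kJ
Bonds formed (products):
  C-C: 3 × 357 = 1071
  C-H: 10 × 409 = 4090
  Σ(formed) = 5161 kJ
ΔH = Σ(broken) − Σ(formed) = 5035 − 5161 = −126 kJ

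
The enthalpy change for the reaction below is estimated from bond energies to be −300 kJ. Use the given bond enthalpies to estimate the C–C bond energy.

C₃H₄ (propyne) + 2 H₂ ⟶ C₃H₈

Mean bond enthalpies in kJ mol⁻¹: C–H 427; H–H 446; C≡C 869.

Let D be the C–C bond energy.
Σ(broken) = 1×869 + 1×D + 4×427 + 2×446 = 3469 + D
Σ(formed) = 2×D + 8×427 = 3416 + 2D
ΔH = Σ(broken) − Σ(formed) = (3469 + D) − (3416 + 2D) = +53 − D
Setting this equal to −300 kJ gives D = 353 kJ/mol.

D(C–C) ≈ 353 kJ/mol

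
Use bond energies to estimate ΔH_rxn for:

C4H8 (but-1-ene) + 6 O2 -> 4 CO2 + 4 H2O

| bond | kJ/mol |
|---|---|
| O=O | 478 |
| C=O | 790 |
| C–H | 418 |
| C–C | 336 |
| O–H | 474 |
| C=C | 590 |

Bonds broken (reactants):
  C–C: 2 × 336 = 672
  C–H: 8 × 418 = 3344
  C=C: 1 × 590 = 590
  O=O: 6 × 478 = 2868
  Σ(broken) = 7474 kJ
Bonds formed (products):
  C=O: 8 × 790 = 6320
  O–H: 8 × 474 = 3792
  Σ(formed) = 10112 kJ
ΔH = Σ(broken) − Σ(formed) = 7474 − 10112 = −2638 kJ

ΔH ≈ −2638 kJ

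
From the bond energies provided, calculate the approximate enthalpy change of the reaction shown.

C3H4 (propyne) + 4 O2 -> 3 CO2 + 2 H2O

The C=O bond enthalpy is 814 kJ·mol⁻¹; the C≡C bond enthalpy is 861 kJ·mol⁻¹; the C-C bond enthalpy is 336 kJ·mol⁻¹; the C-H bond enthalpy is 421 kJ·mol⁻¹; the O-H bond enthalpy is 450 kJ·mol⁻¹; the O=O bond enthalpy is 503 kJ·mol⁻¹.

ΔH ≈ −1791 kJ

Bonds broken (reactants):
  C≡C: 1 × 861 = 861
  C-C: 1 × 336 = 336
  C-H: 4 × 421 = 1684
  O=O: 4 × 503 = 2012
  Σ(broken) = 4893 kJ
Bonds formed (products):
  C=O: 6 × 814 = 4884
  O-H: 4 × 450 = 1800
  Σ(formed) = 6684 kJ
ΔH = Σ(broken) − Σ(formed) = 4893 − 6684 = −1791 kJ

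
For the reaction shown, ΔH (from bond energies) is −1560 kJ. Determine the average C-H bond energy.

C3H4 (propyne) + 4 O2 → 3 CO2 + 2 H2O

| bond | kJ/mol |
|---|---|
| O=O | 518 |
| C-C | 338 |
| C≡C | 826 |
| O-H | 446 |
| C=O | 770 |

Let D be the C-H bond energy.
Σ(broken) = 1×826 + 1×338 + 4×D + 4×518 = 3236 + 4D
Σ(formed) = 6×770 + 4×446 = 6404
ΔH = Σ(broken) − Σ(formed) = (3236 + 4D) − (6404) = −3168 + 4D
Setting this equal to −1560 kJ gives 4D = 1608, so D = 402 kJ/mol.

D(C-H) ≈ 402 kJ/mol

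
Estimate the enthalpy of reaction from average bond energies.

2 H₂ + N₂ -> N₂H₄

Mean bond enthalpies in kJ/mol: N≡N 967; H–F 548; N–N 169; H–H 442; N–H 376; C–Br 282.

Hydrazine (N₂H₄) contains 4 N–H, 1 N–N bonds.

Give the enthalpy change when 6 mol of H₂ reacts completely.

ΔH = +534 kJ

Bonds broken (reactants):
  H–H: 2 × 442 = 884
  N≡N: 1 × 967 = 967
  Σ(broken) = 1851 kJ
Bonds formed (products):
  N–H: 4 × 376 = 1504
  N–N: 1 × 169 = 169
  Σ(formed) = 1673 kJ
ΔH = Σ(broken) − Σ(formed) = 1851 − 1673 = +178 kJ
For 3× the reaction as written: 3 × (+178) = +534 kJ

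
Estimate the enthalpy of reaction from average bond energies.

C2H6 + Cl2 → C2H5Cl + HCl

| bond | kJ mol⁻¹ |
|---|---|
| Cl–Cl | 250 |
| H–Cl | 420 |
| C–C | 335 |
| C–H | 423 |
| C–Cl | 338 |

ΔH ≈ −85 kJ

Bonds broken (reactants):
  C–C: 1 × 335 = 335
  C–H: 6 × 423 = 2538
  Cl–Cl: 1 × 250 = 250
  Σ(broken) = 3123 kJ
Bonds formed (products):
  C–C: 1 × 335 = 335
  C–Cl: 1 × 338 = 338
  C–H: 5 × 423 = 2115
  H–Cl: 1 × 420 = 420
  Σ(formed) = 3208 kJ
ΔH = Σ(broken) − Σ(formed) = 3123 − 3208 = −85 kJ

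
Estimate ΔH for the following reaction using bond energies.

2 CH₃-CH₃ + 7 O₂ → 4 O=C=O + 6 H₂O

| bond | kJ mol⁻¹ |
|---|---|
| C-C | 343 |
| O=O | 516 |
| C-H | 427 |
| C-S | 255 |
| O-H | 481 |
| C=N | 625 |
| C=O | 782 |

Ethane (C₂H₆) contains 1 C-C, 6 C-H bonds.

ΔH ≈ −2606 kJ

Bonds broken (reactants):
  C-C: 2 × 343 = 686
  C-H: 12 × 427 = 5124
  O=O: 7 × 516 = 3612
  Σ(broken) = 9422 kJ
Bonds formed (products):
  C=O: 8 × 782 = 6256
  O-H: 12 × 481 = 5772
  Σ(formed) = 12028 kJ
ΔH = Σ(broken) − Σ(formed) = 9422 − 12028 = −2606 kJ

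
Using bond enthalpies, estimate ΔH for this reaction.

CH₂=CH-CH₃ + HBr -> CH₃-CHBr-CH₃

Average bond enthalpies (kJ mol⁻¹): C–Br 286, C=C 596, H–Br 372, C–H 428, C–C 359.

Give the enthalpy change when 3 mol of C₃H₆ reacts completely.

ΔH = −315 kJ

Bonds broken (reactants):
  C–C: 1 × 359 = 359
  C–H: 6 × 428 = 2568
  C=C: 1 × 596 = 596
  H–Br: 1 × 372 = 372
  Σ(broken) = 3895 kJ
Bonds formed (products):
  C–Br: 1 × 286 = 286
  C–C: 2 × 359 = 718
  C–H: 7 × 428 = 2996
  Σ(formed) = 4000 kJ
ΔH = Σ(broken) − Σ(formed) = 3895 − 4000 = −105 kJ
For 3× the reaction as written: 3 × (−105) = −315 kJ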